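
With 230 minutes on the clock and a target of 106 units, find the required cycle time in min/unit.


Formula: CT = Available Time / Number of Units
CT = 230 min / 106 units
CT = 2.17 min/unit

2.17 min/unit


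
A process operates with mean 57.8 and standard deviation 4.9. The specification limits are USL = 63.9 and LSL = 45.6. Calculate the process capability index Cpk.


Cpu = (63.9 - 57.8) / (3 * 4.9) = 0.41
Cpl = (57.8 - 45.6) / (3 * 4.9) = 0.83
Cpk = min(0.41, 0.83) = 0.41

0.41


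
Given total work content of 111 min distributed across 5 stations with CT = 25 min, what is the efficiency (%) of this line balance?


Formula: Efficiency = Sum of Task Times / (N_stations * CT) * 100
Total station capacity = 5 stations * 25 min = 125 min
Efficiency = 111 / 125 * 100 = 88.8%

88.8%


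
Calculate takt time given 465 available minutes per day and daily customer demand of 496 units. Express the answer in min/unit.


Formula: Takt Time = Available Production Time / Customer Demand
Takt = 465 min/day / 496 units/day
Takt = 0.94 min/unit

0.94 min/unit


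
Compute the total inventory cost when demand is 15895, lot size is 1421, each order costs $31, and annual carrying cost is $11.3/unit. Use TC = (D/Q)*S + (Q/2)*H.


TC = 15895/1421 * 31 + 1421/2 * 11.3

$8375.41


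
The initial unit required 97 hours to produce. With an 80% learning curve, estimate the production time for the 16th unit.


Formula: T_n = T_1 * (learning_rate)^(log2(n)) where learning_rate = rate/100
Doublings = log2(16) = 4
T_n = 97 * 0.8^4
T_n = 97 * 0.4096 = 39.7 hours

39.7 hours


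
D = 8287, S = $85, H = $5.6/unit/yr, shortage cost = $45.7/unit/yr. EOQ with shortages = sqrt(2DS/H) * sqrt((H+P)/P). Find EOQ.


Formula: EOQ* = sqrt(2DS/H) * sqrt((H+P)/P)
Base EOQ = sqrt(2*8287*85/5.6) = 501.57 units
Correction = sqrt((5.6+45.7)/45.7) = 1.0595
EOQ* = 501.57 * 1.0595 = 531.4 units

531.4 units


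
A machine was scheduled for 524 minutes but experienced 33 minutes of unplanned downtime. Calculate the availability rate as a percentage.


Formula: Availability = (Planned Time - Downtime) / Planned Time * 100
Uptime = 524 - 33 = 491 min
Availability = 491 / 524 * 100 = 93.7%

93.7%


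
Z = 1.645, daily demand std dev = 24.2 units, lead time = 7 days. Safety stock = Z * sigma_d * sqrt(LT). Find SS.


Formula: SS = z * sigma_d * sqrt(LT)
sqrt(LT) = sqrt(7) = 2.6458
SS = 1.645 * 24.2 * 2.6458
SS = 105.3 units

105.3 units


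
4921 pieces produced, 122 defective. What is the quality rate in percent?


Formula: Quality Rate = Good Pieces / Total Pieces * 100
Good pieces = 4921 - 122 = 4799
QR = 4799 / 4921 * 100 = 97.5%

97.5%


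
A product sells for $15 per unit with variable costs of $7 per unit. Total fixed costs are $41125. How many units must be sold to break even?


Formula: BEQ = Fixed Costs / (Price - Variable Cost)
Contribution margin = $15 - $7 = $8/unit
BEQ = ceil($41125 / $8/unit) = ceil(5140.62) = 5141 units

5141 units


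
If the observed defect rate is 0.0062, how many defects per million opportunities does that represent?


DPMO = defect_rate * 1000000 = 0.0062 * 1000000

6200


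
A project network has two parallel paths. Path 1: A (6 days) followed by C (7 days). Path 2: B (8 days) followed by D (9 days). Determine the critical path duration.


Path 1 = 6 + 7 = 13 days
Path 2 = 8 + 9 = 17 days
Duration = max(13, 17) = 17 days

17 days


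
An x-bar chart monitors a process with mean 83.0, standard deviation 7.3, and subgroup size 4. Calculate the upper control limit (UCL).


UCL = 83.0 + 3 * 7.3 / sqrt(4)

93.95


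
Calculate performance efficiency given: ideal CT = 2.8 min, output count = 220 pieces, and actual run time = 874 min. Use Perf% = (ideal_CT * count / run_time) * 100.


Formula: Performance = (Ideal CT * Total Count) / Run Time * 100
Ideal output time = 2.8 * 220 = 616.0 min
Performance = 616.0 / 874 * 100 = 70.5%

70.5%


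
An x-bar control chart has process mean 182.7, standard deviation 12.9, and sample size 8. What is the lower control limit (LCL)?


LCL = 182.7 - 3 * 12.9 / sqrt(8)

169.02


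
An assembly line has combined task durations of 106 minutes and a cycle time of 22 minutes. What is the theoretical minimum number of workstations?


Formula: N_min = ceil(Sum of Task Times / Cycle Time)
N_min = ceil(106 min / 22 min) = ceil(4.8182)
N_min = 5 stations

5


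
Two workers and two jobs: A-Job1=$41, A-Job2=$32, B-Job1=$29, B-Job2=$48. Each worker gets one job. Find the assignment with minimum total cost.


Option 1: A->1 + B->2 = $41 + $48 = $89
Option 2: A->2 + B->1 = $32 + $29 = $61
Min cost = min($89, $61) = $61

$61


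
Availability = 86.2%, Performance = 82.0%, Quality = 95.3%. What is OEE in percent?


Formula: OEE = Availability * Performance * Quality / 10000
A * P = 86.2% * 82.0% / 100 = 70.68%
OEE = 70.68% * 95.3% / 100 = 67.4%

67.4%


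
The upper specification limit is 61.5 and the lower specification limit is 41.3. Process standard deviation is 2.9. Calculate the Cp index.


Cp = (61.5 - 41.3) / (6 * 2.9)

1.16


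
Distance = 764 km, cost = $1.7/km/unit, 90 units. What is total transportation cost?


TC = dist * cost * units = 764 * 1.7 * 90 = $116892.00

$116892.00


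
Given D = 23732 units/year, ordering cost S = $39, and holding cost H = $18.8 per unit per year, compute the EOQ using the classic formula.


Formula: EOQ = sqrt(2 * D * S / H)
Numerator: 2 * 23732 * 39 = 1851096
2DS/H = 1851096 / 18.8 = 98462.6
EOQ = sqrt(98462.6) = 313.8 units

313.8 units


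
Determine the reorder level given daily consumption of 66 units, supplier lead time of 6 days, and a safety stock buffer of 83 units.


Formula: ROP = (Daily Demand * Lead Time) + Safety Stock
Demand during lead time = 66 * 6 = 396 units
ROP = 396 + 83 = 479 units

479 units


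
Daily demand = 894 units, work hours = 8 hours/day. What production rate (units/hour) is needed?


Formula: Production Rate = Daily Demand / Available Hours
Rate = 894 units/day / 8 hours/day
Rate = 111.8 units/hour

111.8 units/hour


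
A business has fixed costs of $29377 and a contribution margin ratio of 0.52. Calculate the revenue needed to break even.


Formula: BER = Fixed Costs / Contribution Margin Ratio
BER = $29377 / 0.52
BER = $56494.23 (to the nearest cent)

$56494.23


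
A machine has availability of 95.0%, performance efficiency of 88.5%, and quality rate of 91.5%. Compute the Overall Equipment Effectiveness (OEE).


Formula: OEE = Availability * Performance * Quality / 10000
A * P = 95.0% * 88.5% / 100 = 84.08%
OEE = 84.08% * 91.5% / 100 = 76.9%

76.9%


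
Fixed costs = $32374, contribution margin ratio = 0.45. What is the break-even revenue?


Formula: BER = Fixed Costs / Contribution Margin Ratio
BER = $32374 / 0.45
BER = $71942.22 (to the nearest cent)

$71942.22


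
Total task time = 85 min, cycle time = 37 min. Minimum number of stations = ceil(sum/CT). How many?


Formula: N_min = ceil(Sum of Task Times / Cycle Time)
N_min = ceil(85 min / 37 min) = ceil(2.2973)
N_min = 3 stations

3


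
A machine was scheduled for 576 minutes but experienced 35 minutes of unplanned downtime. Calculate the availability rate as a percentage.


Formula: Availability = (Planned Time - Downtime) / Planned Time * 100
Uptime = 576 - 35 = 541 min
Availability = 541 / 576 * 100 = 93.9%

93.9%


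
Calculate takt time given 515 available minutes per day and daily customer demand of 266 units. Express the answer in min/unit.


Formula: Takt Time = Available Production Time / Customer Demand
Takt = 515 min/day / 266 units/day
Takt = 1.94 min/unit

1.94 min/unit


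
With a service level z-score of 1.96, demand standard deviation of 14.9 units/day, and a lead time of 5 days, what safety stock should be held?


Formula: SS = z * sigma_d * sqrt(LT)
sqrt(LT) = sqrt(5) = 2.2361
SS = 1.96 * 14.9 * 2.2361
SS = 65.3 units

65.3 units


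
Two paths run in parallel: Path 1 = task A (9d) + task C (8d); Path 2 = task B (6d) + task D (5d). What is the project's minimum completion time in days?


Path 1 = 9 + 8 = 17 days
Path 2 = 6 + 5 = 11 days
Duration = max(17, 11) = 17 days

17 days


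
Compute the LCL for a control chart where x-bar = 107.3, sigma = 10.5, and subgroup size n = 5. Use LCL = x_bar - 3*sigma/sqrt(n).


LCL = 107.3 - 3 * 10.5 / sqrt(5)

93.21


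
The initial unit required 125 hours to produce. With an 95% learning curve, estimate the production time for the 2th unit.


Formula: T_n = T_1 * (learning_rate)^(log2(n)) where learning_rate = rate/100
Doublings = log2(2) = 1
T_n = 125 * 0.95^1
T_n = 125 * 0.95 = 118.8 hours

118.8 hours


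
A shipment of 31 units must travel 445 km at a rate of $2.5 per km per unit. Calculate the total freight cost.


TC = dist * cost * units = 445 * 2.5 * 31 = $34487.50

$34487.50


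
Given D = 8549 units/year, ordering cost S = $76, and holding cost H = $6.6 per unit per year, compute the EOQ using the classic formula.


Formula: EOQ = sqrt(2 * D * S / H)
Numerator: 2 * 8549 * 76 = 1299448
2DS/H = 1299448 / 6.6 = 196886.1
EOQ = sqrt(196886.1) = 443.7 units

443.7 units


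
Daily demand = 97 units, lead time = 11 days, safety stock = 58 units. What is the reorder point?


Formula: ROP = (Daily Demand * Lead Time) + Safety Stock
Demand during lead time = 97 * 11 = 1067 units
ROP = 1067 + 58 = 1125 units

1125 units


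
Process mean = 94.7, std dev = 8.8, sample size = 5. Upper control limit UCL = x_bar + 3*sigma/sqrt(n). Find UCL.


UCL = 94.7 + 3 * 8.8 / sqrt(5)

106.51


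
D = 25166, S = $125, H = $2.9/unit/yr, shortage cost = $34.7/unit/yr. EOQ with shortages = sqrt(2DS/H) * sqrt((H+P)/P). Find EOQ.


Formula: EOQ* = sqrt(2DS/H) * sqrt((H+P)/P)
Base EOQ = sqrt(2*25166*125/2.9) = 1472.92 units
Correction = sqrt((2.9+34.7)/34.7) = 1.04095
EOQ* = 1472.92 * 1.04095 = 1533.2 units

1533.2 units


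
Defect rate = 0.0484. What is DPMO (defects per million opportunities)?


DPMO = defect_rate * 1000000 = 0.0484 * 1000000

48400


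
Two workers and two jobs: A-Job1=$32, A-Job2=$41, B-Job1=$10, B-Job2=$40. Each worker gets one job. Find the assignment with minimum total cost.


Option 1: A->1 + B->2 = $32 + $40 = $72
Option 2: A->2 + B->1 = $41 + $10 = $51
Min cost = min($72, $51) = $51

$51


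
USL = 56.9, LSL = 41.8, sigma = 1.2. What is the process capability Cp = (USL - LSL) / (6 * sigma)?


Cp = (56.9 - 41.8) / (6 * 1.2)

2.1


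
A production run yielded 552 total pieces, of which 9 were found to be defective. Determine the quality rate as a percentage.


Formula: Quality Rate = Good Pieces / Total Pieces * 100
Good pieces = 552 - 9 = 543
QR = 543 / 552 * 100 = 98.4%

98.4%


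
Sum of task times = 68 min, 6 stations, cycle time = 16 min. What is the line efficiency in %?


Formula: Efficiency = Sum of Task Times / (N_stations * CT) * 100
Total station capacity = 6 stations * 16 min = 96 min
Efficiency = 68 / 96 * 100 = 70.8%

70.8%


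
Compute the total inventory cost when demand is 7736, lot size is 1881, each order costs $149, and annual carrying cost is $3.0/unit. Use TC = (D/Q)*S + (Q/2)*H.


TC = 7736/1881 * 149 + 1881/2 * 3.0

$3434.29


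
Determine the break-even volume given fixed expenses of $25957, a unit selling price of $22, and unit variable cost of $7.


Formula: BEQ = Fixed Costs / (Price - Variable Cost)
Contribution margin = $22 - $7 = $15/unit
BEQ = ceil($25957 / $15/unit) = ceil(1730.47) = 1731 units

1731 units


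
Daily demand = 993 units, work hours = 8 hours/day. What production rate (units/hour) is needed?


Formula: Production Rate = Daily Demand / Available Hours
Rate = 993 units/day / 8 hours/day
Rate = 124.1 units/hour

124.1 units/hour


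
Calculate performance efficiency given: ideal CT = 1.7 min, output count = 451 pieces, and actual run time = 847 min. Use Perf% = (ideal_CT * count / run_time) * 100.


Formula: Performance = (Ideal CT * Total Count) / Run Time * 100
Ideal output time = 1.7 * 451 = 766.7 min
Performance = 766.7 / 847 * 100 = 90.5%

90.5%


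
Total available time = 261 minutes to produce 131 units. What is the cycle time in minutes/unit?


Formula: CT = Available Time / Number of Units
CT = 261 min / 131 units
CT = 1.99 min/unit

1.99 min/unit


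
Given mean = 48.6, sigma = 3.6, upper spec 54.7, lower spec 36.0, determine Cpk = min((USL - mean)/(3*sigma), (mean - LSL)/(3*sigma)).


Cpu = (54.7 - 48.6) / (3 * 3.6) = 0.56
Cpl = (48.6 - 36.0) / (3 * 3.6) = 1.17
Cpk = min(0.56, 1.17) = 0.56

0.56


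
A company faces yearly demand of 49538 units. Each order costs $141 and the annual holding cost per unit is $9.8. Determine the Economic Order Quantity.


Formula: EOQ = sqrt(2 * D * S / H)
Numerator: 2 * 49538 * 141 = 13969716
2DS/H = 13969716 / 9.8 = 1425481.2
EOQ = sqrt(1425481.2) = 1193.9 units

1193.9 units


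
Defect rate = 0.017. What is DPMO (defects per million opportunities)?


DPMO = defect_rate * 1000000 = 0.017 * 1000000

17000


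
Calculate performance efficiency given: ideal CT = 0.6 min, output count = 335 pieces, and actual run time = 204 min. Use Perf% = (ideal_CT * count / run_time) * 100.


Formula: Performance = (Ideal CT * Total Count) / Run Time * 100
Ideal output time = 0.6 * 335 = 201.0 min
Performance = 201.0 / 204 * 100 = 98.5%

98.5%


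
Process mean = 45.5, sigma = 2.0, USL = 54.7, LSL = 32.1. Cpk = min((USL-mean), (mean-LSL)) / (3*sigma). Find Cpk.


Cpu = (54.7 - 45.5) / (3 * 2.0) = 1.53
Cpl = (45.5 - 32.1) / (3 * 2.0) = 2.23
Cpk = min(1.53, 2.23) = 1.53

1.53


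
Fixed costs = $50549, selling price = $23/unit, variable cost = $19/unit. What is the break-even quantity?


Formula: BEQ = Fixed Costs / (Price - Variable Cost)
Contribution margin = $23 - $19 = $4/unit
BEQ = ceil($50549 / $4/unit) = ceil(12637.25) = 12638 units

12638 units


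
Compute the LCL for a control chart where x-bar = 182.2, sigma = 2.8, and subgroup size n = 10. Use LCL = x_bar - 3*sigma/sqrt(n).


LCL = 182.2 - 3 * 2.8 / sqrt(10)

179.54


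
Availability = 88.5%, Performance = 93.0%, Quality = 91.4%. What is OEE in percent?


Formula: OEE = Availability * Performance * Quality / 10000
A * P = 88.5% * 93.0% / 100 = 82.31%
OEE = 82.31% * 91.4% / 100 = 75.2%

75.2%


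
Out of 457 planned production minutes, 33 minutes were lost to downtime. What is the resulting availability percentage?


Formula: Availability = (Planned Time - Downtime) / Planned Time * 100
Uptime = 457 - 33 = 424 min
Availability = 424 / 457 * 100 = 92.8%

92.8%


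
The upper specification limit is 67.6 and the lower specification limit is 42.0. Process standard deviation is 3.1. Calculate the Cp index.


Cp = (67.6 - 42.0) / (6 * 3.1)

1.38


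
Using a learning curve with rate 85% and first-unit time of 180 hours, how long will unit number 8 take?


Formula: T_n = T_1 * (learning_rate)^(log2(n)) where learning_rate = rate/100
Doublings = log2(8) = 3
T_n = 180 * 0.85^3
T_n = 180 * 0.6141 = 110.5 hours

110.5 hours


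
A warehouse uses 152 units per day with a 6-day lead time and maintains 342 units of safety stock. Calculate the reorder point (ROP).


Formula: ROP = (Daily Demand * Lead Time) + Safety Stock
Demand during lead time = 152 * 6 = 912 units
ROP = 912 + 342 = 1254 units

1254 units


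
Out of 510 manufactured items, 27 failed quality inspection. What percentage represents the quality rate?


Formula: Quality Rate = Good Pieces / Total Pieces * 100
Good pieces = 510 - 27 = 483
QR = 483 / 510 * 100 = 94.7%

94.7%


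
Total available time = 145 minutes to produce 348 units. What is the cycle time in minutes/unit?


Formula: CT = Available Time / Number of Units
CT = 145 min / 348 units
CT = 0.42 min/unit

0.42 min/unit


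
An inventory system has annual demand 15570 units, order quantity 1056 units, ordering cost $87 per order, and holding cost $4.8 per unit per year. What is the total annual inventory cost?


TC = 15570/1056 * 87 + 1056/2 * 4.8

$3817.16


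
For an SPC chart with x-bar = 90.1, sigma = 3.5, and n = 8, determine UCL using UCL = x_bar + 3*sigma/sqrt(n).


UCL = 90.1 + 3 * 3.5 / sqrt(8)

93.81


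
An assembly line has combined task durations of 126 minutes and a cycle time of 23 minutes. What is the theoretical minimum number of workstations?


Formula: N_min = ceil(Sum of Task Times / Cycle Time)
N_min = ceil(126 min / 23 min) = ceil(5.4783)
N_min = 6 stations

6


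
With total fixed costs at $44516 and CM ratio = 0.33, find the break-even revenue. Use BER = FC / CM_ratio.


Formula: BER = Fixed Costs / Contribution Margin Ratio
BER = $44516 / 0.33
BER = $134896.97 (to the nearest cent)

$134896.97


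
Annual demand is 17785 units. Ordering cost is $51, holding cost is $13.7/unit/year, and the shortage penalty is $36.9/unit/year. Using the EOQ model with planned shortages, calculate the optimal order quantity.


Formula: EOQ* = sqrt(2DS/H) * sqrt((H+P)/P)
Base EOQ = sqrt(2*17785*51/13.7) = 363.89 units
Correction = sqrt((13.7+36.9)/36.9) = 1.17101
EOQ* = 363.89 * 1.17101 = 426.1 units

426.1 units


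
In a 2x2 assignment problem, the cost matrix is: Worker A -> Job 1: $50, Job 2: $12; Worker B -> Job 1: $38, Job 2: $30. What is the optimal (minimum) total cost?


Option 1: A->1 + B->2 = $50 + $30 = $80
Option 2: A->2 + B->1 = $12 + $38 = $50
Min cost = min($80, $50) = $50

$50


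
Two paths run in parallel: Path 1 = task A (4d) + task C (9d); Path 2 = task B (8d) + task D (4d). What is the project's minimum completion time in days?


Path 1 = 4 + 9 = 13 days
Path 2 = 8 + 4 = 12 days
Duration = max(13, 12) = 13 days

13 days


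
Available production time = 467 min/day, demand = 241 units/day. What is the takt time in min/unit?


Formula: Takt Time = Available Production Time / Customer Demand
Takt = 467 min/day / 241 units/day
Takt = 1.94 min/unit

1.94 min/unit


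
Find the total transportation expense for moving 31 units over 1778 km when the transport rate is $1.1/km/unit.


TC = dist * cost * units = 1778 * 1.1 * 31 = $60629.80

$60629.80


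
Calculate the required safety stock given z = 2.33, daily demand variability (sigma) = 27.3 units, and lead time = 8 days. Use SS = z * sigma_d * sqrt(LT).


Formula: SS = z * sigma_d * sqrt(LT)
sqrt(LT) = sqrt(8) = 2.8284
SS = 2.33 * 27.3 * 2.8284
SS = 179.9 units

179.9 units


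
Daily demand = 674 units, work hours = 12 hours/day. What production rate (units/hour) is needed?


Formula: Production Rate = Daily Demand / Available Hours
Rate = 674 units/day / 12 hours/day
Rate = 56.2 units/hour

56.2 units/hour


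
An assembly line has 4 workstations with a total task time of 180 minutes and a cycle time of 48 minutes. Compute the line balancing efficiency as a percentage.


Formula: Efficiency = Sum of Task Times / (N_stations * CT) * 100
Total station capacity = 4 stations * 48 min = 192 min
Efficiency = 180 / 192 * 100 = 93.8%

93.8%


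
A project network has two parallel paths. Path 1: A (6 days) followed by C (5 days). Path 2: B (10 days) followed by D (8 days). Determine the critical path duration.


Path 1 = 6 + 5 = 11 days
Path 2 = 10 + 8 = 18 days
Duration = max(11, 18) = 18 days

18 days


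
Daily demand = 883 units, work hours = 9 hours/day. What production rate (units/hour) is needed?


Formula: Production Rate = Daily Demand / Available Hours
Rate = 883 units/day / 9 hours/day
Rate = 98.1 units/hour

98.1 units/hour


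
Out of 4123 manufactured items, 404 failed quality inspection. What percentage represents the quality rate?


Formula: Quality Rate = Good Pieces / Total Pieces * 100
Good pieces = 4123 - 404 = 3719
QR = 3719 / 4123 * 100 = 90.2%

90.2%


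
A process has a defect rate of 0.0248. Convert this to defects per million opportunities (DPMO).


DPMO = defect_rate * 1000000 = 0.0248 * 1000000

24800


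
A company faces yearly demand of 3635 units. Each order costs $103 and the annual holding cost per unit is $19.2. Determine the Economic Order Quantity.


Formula: EOQ = sqrt(2 * D * S / H)
Numerator: 2 * 3635 * 103 = 748810
2DS/H = 748810 / 19.2 = 39000.5
EOQ = sqrt(39000.5) = 197.5 units

197.5 units


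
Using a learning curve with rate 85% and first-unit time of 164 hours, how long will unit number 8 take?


Formula: T_n = T_1 * (learning_rate)^(log2(n)) where learning_rate = rate/100
Doublings = log2(8) = 3
T_n = 164 * 0.85^3
T_n = 164 * 0.6141 = 100.7 hours

100.7 hours


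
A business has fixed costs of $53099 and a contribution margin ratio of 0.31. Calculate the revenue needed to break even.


Formula: BER = Fixed Costs / Contribution Margin Ratio
BER = $53099 / 0.31
BER = $171287.10 (to the nearest cent)

$171287.10


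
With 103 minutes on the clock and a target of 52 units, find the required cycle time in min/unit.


Formula: CT = Available Time / Number of Units
CT = 103 min / 52 units
CT = 1.98 min/unit

1.98 min/unit


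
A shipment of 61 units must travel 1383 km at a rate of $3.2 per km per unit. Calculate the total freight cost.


TC = dist * cost * units = 1383 * 3.2 * 61 = $269961.60

$269961.60


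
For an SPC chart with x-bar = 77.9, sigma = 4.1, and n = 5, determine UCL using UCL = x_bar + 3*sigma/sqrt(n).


UCL = 77.9 + 3 * 4.1 / sqrt(5)

83.4


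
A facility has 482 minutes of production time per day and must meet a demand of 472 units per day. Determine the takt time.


Formula: Takt Time = Available Production Time / Customer Demand
Takt = 482 min/day / 472 units/day
Takt = 1.02 min/unit

1.02 min/unit


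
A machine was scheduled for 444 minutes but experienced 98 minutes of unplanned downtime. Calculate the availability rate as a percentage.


Formula: Availability = (Planned Time - Downtime) / Planned Time * 100
Uptime = 444 - 98 = 346 min
Availability = 346 / 444 * 100 = 77.9%

77.9%


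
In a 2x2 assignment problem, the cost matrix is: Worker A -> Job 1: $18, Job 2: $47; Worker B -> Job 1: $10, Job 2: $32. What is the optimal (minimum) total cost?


Option 1: A->1 + B->2 = $18 + $32 = $50
Option 2: A->2 + B->1 = $47 + $10 = $57
Min cost = min($50, $57) = $50

$50


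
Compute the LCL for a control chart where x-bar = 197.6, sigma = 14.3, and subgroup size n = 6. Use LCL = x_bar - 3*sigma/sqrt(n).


LCL = 197.6 - 3 * 14.3 / sqrt(6)

180.09


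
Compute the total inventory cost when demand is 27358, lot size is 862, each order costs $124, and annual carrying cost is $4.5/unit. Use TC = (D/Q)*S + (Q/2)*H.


TC = 27358/862 * 124 + 862/2 * 4.5

$5874.99


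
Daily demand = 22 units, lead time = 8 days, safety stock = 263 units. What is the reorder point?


Formula: ROP = (Daily Demand * Lead Time) + Safety Stock
Demand during lead time = 22 * 8 = 176 units
ROP = 176 + 263 = 439 units

439 units


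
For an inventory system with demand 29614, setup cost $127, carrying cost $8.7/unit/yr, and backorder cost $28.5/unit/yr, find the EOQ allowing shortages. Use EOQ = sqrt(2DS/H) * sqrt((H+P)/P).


Formula: EOQ* = sqrt(2DS/H) * sqrt((H+P)/P)
Base EOQ = sqrt(2*29614*127/8.7) = 929.83 units
Correction = sqrt((8.7+28.5)/28.5) = 1.14248
EOQ* = 929.83 * 1.14248 = 1062.3 units

1062.3 units


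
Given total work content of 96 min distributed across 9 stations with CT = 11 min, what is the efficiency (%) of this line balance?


Formula: Efficiency = Sum of Task Times / (N_stations * CT) * 100
Total station capacity = 9 stations * 11 min = 99 min
Efficiency = 96 / 99 * 100 = 97.0%

97.0%


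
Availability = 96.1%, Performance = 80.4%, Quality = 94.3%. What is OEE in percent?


Formula: OEE = Availability * Performance * Quality / 10000
A * P = 96.1% * 80.4% / 100 = 77.26%
OEE = 77.26% * 94.3% / 100 = 72.9%

72.9%


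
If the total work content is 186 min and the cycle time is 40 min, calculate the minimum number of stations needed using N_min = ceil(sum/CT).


Formula: N_min = ceil(Sum of Task Times / Cycle Time)
N_min = ceil(186 min / 40 min) = ceil(4.65)
N_min = 5 stations

5


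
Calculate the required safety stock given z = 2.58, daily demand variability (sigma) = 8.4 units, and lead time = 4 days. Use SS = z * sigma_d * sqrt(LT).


Formula: SS = z * sigma_d * sqrt(LT)
sqrt(LT) = sqrt(4) = 2.0
SS = 2.58 * 8.4 * 2.0
SS = 43.3 units

43.3 units


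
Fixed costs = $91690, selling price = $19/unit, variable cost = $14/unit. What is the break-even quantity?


Formula: BEQ = Fixed Costs / (Price - Variable Cost)
Contribution margin = $19 - $14 = $5/unit
BEQ = ceil($91690 / $5/unit) = ceil(18338.0) = 18338 units

18338 units


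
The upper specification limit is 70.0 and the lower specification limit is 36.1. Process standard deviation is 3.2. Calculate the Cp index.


Cp = (70.0 - 36.1) / (6 * 3.2)

1.77


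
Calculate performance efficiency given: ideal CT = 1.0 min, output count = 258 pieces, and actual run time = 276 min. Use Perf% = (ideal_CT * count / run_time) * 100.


Formula: Performance = (Ideal CT * Total Count) / Run Time * 100
Ideal output time = 1.0 * 258 = 258.0 min
Performance = 258.0 / 276 * 100 = 93.5%

93.5%


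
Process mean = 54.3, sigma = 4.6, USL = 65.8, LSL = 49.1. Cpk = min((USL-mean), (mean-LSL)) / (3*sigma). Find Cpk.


Cpu = (65.8 - 54.3) / (3 * 4.6) = 0.83
Cpl = (54.3 - 49.1) / (3 * 4.6) = 0.38
Cpk = min(0.83, 0.38) = 0.38

0.38


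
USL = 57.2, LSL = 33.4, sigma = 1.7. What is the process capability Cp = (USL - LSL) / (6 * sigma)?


Cp = (57.2 - 33.4) / (6 * 1.7)

2.33


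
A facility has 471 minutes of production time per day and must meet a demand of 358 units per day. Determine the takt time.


Formula: Takt Time = Available Production Time / Customer Demand
Takt = 471 min/day / 358 units/day
Takt = 1.32 min/unit

1.32 min/unit


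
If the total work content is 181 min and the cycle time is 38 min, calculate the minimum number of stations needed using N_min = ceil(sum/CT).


Formula: N_min = ceil(Sum of Task Times / Cycle Time)
N_min = ceil(181 min / 38 min) = ceil(4.7632)
N_min = 5 stations

5


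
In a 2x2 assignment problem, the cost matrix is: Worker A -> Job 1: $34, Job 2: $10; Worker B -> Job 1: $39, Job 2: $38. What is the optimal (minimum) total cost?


Option 1: A->1 + B->2 = $34 + $38 = $72
Option 2: A->2 + B->1 = $10 + $39 = $49
Min cost = min($72, $49) = $49

$49


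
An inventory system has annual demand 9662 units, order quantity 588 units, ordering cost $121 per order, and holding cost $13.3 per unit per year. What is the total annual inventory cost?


TC = 9662/588 * 121 + 588/2 * 13.3

$5898.47


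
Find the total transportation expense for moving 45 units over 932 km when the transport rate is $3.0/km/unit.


TC = dist * cost * units = 932 * 3.0 * 45 = $125820.00

$125820.00


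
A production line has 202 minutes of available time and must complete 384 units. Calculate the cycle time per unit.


Formula: CT = Available Time / Number of Units
CT = 202 min / 384 units
CT = 0.53 min/unit

0.53 min/unit


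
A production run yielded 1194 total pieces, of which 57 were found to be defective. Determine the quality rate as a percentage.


Formula: Quality Rate = Good Pieces / Total Pieces * 100
Good pieces = 1194 - 57 = 1137
QR = 1137 / 1194 * 100 = 95.2%

95.2%


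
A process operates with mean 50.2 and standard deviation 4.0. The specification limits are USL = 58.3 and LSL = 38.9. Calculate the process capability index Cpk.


Cpu = (58.3 - 50.2) / (3 * 4.0) = 0.68
Cpl = (50.2 - 38.9) / (3 * 4.0) = 0.94
Cpk = min(0.68, 0.94) = 0.68

0.68


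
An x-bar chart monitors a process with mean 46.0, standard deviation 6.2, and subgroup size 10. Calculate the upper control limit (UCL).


UCL = 46.0 + 3 * 6.2 / sqrt(10)

51.88


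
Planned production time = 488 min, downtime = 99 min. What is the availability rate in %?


Formula: Availability = (Planned Time - Downtime) / Planned Time * 100
Uptime = 488 - 99 = 389 min
Availability = 389 / 488 * 100 = 79.7%

79.7%


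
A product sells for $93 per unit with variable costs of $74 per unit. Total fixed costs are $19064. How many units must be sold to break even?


Formula: BEQ = Fixed Costs / (Price - Variable Cost)
Contribution margin = $93 - $74 = $19/unit
BEQ = ceil($19064 / $19/unit) = ceil(1003.37) = 1004 units

1004 units


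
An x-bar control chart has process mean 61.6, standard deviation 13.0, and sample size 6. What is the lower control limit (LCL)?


LCL = 61.6 - 3 * 13.0 / sqrt(6)

45.68


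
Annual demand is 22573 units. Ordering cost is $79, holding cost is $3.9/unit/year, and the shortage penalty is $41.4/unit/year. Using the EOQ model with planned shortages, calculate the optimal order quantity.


Formula: EOQ* = sqrt(2DS/H) * sqrt((H+P)/P)
Base EOQ = sqrt(2*22573*79/3.9) = 956.29 units
Correction = sqrt((3.9+41.4)/41.4) = 1.04604
EOQ* = 956.29 * 1.04604 = 1000.3 units

1000.3 units


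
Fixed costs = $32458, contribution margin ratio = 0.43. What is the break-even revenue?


Formula: BER = Fixed Costs / Contribution Margin Ratio
BER = $32458 / 0.43
BER = $75483.72 (to the nearest cent)

$75483.72


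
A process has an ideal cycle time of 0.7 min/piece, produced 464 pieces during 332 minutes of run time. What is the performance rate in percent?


Formula: Performance = (Ideal CT * Total Count) / Run Time * 100
Ideal output time = 0.7 * 464 = 324.8 min
Performance = 324.8 / 332 * 100 = 97.8%

97.8%


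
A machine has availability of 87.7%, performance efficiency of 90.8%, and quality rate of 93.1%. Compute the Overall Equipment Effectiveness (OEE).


Formula: OEE = Availability * Performance * Quality / 10000
A * P = 87.7% * 90.8% / 100 = 79.63%
OEE = 79.63% * 93.1% / 100 = 74.1%

74.1%


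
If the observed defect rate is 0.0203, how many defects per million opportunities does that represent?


DPMO = defect_rate * 1000000 = 0.0203 * 1000000

20300


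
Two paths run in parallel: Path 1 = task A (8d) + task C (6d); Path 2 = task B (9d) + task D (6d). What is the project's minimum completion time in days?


Path 1 = 8 + 6 = 14 days
Path 2 = 9 + 6 = 15 days
Duration = max(14, 15) = 15 days

15 days


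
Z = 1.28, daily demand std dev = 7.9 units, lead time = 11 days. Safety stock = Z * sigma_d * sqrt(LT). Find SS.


Formula: SS = z * sigma_d * sqrt(LT)
sqrt(LT) = sqrt(11) = 3.3166
SS = 1.28 * 7.9 * 3.3166
SS = 33.5 units

33.5 units


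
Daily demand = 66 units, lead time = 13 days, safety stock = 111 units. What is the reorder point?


Formula: ROP = (Daily Demand * Lead Time) + Safety Stock
Demand during lead time = 66 * 13 = 858 units
ROP = 858 + 111 = 969 units

969 units


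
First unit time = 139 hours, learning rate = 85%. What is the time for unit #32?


Formula: T_n = T_1 * (learning_rate)^(log2(n)) where learning_rate = rate/100
Doublings = log2(32) = 5
T_n = 139 * 0.85^5
T_n = 139 * 0.4437 = 61.7 hours

61.7 hours


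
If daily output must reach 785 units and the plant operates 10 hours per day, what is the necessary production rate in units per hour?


Formula: Production Rate = Daily Demand / Available Hours
Rate = 785 units/day / 10 hours/day
Rate = 78.5 units/hour

78.5 units/hour


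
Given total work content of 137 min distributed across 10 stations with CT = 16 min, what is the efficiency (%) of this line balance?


Formula: Efficiency = Sum of Task Times / (N_stations * CT) * 100
Total station capacity = 10 stations * 16 min = 160 min
Efficiency = 137 / 160 * 100 = 85.6%

85.6%


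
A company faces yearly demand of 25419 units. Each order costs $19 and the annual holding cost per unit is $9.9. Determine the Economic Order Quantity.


Formula: EOQ = sqrt(2 * D * S / H)
Numerator: 2 * 25419 * 19 = 965922
2DS/H = 965922 / 9.9 = 97567.9
EOQ = sqrt(97567.9) = 312.4 units

312.4 units


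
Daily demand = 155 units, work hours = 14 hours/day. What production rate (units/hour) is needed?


Formula: Production Rate = Daily Demand / Available Hours
Rate = 155 units/day / 14 hours/day
Rate = 11.1 units/hour

11.1 units/hour


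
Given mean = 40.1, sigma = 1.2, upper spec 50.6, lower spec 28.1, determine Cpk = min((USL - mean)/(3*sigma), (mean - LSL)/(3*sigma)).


Cpu = (50.6 - 40.1) / (3 * 1.2) = 2.92
Cpl = (40.1 - 28.1) / (3 * 1.2) = 3.33
Cpk = min(2.92, 3.33) = 2.92

2.92


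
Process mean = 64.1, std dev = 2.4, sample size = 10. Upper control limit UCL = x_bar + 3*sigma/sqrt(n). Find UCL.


UCL = 64.1 + 3 * 2.4 / sqrt(10)

66.38


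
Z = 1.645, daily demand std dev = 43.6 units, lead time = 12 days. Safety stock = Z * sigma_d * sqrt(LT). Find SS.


Formula: SS = z * sigma_d * sqrt(LT)
sqrt(LT) = sqrt(12) = 3.4641
SS = 1.645 * 43.6 * 3.4641
SS = 248.5 units

248.5 units


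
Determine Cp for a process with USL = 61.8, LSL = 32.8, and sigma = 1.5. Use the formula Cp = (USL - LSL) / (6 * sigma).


Cp = (61.8 - 32.8) / (6 * 1.5)

3.22


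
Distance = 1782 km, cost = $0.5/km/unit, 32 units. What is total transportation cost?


TC = dist * cost * units = 1782 * 0.5 * 32 = $28512.00

$28512.00


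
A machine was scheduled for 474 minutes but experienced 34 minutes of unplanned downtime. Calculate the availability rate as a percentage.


Formula: Availability = (Planned Time - Downtime) / Planned Time * 100
Uptime = 474 - 34 = 440 min
Availability = 440 / 474 * 100 = 92.8%

92.8%


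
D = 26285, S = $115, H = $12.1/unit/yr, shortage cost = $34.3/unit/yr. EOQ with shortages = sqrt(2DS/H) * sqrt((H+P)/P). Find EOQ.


Formula: EOQ* = sqrt(2DS/H) * sqrt((H+P)/P)
Base EOQ = sqrt(2*26285*115/12.1) = 706.85 units
Correction = sqrt((12.1+34.3)/34.3) = 1.16309
EOQ* = 706.85 * 1.16309 = 822.1 units

822.1 units


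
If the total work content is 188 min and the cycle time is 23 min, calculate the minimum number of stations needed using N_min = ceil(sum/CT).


Formula: N_min = ceil(Sum of Task Times / Cycle Time)
N_min = ceil(188 min / 23 min) = ceil(8.1739)
N_min = 9 stations

9


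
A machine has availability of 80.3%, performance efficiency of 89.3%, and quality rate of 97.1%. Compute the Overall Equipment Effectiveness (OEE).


Formula: OEE = Availability * Performance * Quality / 10000
A * P = 80.3% * 89.3% / 100 = 71.71%
OEE = 71.71% * 97.1% / 100 = 69.6%

69.6%


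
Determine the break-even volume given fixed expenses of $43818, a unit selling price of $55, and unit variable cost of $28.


Formula: BEQ = Fixed Costs / (Price - Variable Cost)
Contribution margin = $55 - $28 = $27/unit
BEQ = ceil($43818 / $27/unit) = ceil(1622.89) = 1623 units

1623 units


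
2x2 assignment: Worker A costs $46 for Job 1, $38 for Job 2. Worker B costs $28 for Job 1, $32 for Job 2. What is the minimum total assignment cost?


Option 1: A->1 + B->2 = $46 + $32 = $78
Option 2: A->2 + B->1 = $38 + $28 = $66
Min cost = min($78, $66) = $66

$66


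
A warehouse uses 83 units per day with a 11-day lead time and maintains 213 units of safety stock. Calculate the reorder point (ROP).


Formula: ROP = (Daily Demand * Lead Time) + Safety Stock
Demand during lead time = 83 * 11 = 913 units
ROP = 913 + 213 = 1126 units

1126 units


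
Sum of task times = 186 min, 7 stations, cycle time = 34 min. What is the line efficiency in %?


Formula: Efficiency = Sum of Task Times / (N_stations * CT) * 100
Total station capacity = 7 stations * 34 min = 238 min
Efficiency = 186 / 238 * 100 = 78.2%

78.2%


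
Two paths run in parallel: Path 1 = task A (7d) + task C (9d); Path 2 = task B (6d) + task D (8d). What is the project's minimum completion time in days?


Path 1 = 7 + 9 = 16 days
Path 2 = 6 + 8 = 14 days
Duration = max(16, 14) = 16 days

16 days


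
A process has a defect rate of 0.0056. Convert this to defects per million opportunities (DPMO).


DPMO = defect_rate * 1000000 = 0.0056 * 1000000

5600


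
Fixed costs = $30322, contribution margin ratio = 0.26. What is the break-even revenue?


Formula: BER = Fixed Costs / Contribution Margin Ratio
BER = $30322 / 0.26
BER = $116623.08 (to the nearest cent)

$116623.08


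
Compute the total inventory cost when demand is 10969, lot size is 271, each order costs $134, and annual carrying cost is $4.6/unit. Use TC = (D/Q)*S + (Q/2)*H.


TC = 10969/271 * 134 + 271/2 * 4.6

$6047.09


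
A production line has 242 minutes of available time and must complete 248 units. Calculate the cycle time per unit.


Formula: CT = Available Time / Number of Units
CT = 242 min / 248 units
CT = 0.98 min/unit

0.98 min/unit


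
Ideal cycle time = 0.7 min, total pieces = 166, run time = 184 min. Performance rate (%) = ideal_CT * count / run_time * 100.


Formula: Performance = (Ideal CT * Total Count) / Run Time * 100
Ideal output time = 0.7 * 166 = 116.2 min
Performance = 116.2 / 184 * 100 = 63.2%

63.2%


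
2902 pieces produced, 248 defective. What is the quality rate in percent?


Formula: Quality Rate = Good Pieces / Total Pieces * 100
Good pieces = 2902 - 248 = 2654
QR = 2654 / 2902 * 100 = 91.5%

91.5%


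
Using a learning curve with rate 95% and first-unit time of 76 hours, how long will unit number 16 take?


Formula: T_n = T_1 * (learning_rate)^(log2(n)) where learning_rate = rate/100
Doublings = log2(16) = 4
T_n = 76 * 0.95^4
T_n = 76 * 0.8145 = 61.9 hours

61.9 hours


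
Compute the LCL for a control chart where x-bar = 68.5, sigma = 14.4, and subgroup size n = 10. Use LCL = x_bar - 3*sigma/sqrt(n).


LCL = 68.5 - 3 * 14.4 / sqrt(10)

54.84


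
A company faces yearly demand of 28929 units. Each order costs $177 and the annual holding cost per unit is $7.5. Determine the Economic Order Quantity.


Formula: EOQ = sqrt(2 * D * S / H)
Numerator: 2 * 28929 * 177 = 10240866
2DS/H = 10240866 / 7.5 = 1365448.8
EOQ = sqrt(1365448.8) = 1168.5 units

1168.5 units


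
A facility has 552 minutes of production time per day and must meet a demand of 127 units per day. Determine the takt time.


Formula: Takt Time = Available Production Time / Customer Demand
Takt = 552 min/day / 127 units/day
Takt = 4.35 min/unit

4.35 min/unit


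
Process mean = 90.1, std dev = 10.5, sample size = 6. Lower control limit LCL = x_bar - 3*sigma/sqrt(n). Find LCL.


LCL = 90.1 - 3 * 10.5 / sqrt(6)

77.24


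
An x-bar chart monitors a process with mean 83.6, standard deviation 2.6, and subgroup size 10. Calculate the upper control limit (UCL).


UCL = 83.6 + 3 * 2.6 / sqrt(10)

86.07


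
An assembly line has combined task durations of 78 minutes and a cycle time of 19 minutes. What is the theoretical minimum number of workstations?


Formula: N_min = ceil(Sum of Task Times / Cycle Time)
N_min = ceil(78 min / 19 min) = ceil(4.1053)
N_min = 5 stations

5


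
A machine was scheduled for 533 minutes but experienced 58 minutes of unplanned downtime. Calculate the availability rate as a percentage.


Formula: Availability = (Planned Time - Downtime) / Planned Time * 100
Uptime = 533 - 58 = 475 min
Availability = 475 / 533 * 100 = 89.1%

89.1%


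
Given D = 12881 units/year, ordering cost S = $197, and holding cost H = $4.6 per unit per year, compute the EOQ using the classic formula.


Formula: EOQ = sqrt(2 * D * S / H)
Numerator: 2 * 12881 * 197 = 5075114
2DS/H = 5075114 / 4.6 = 1103285.7
EOQ = sqrt(1103285.7) = 1050.4 units

1050.4 units


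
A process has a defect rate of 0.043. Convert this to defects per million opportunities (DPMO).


DPMO = defect_rate * 1000000 = 0.043 * 1000000

43000


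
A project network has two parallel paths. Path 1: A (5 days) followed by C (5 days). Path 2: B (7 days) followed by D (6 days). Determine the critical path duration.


Path 1 = 5 + 5 = 10 days
Path 2 = 7 + 6 = 13 days
Duration = max(10, 13) = 13 days

13 days
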